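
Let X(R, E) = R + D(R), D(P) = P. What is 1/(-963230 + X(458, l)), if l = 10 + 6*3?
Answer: -1/962314 ≈ -1.0392e-6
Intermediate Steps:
l = 28 (l = 10 + 18 = 28)
X(R, E) = 2*R (X(R, E) = R + R = 2*R)
1/(-963230 + X(458, l)) = 1/(-963230 + 2*458) = 1/(-963230 + 916) = 1/(-962314) = -1/962314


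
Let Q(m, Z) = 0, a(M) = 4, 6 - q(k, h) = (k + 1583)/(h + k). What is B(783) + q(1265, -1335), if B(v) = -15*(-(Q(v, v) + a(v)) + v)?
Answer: -407341/35 ≈ -11638.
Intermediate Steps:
q(k, h) = 6 - (1583 + k)/(h + k) (q(k, h) = 6 - (k + 1583)/(h + k) = 6 - (1583 + k)/(h + k))
B(v) = 60 - 15*v (B(v) = -15*(-(0 + 4) + v) = -15*(-1*4 + v) = -15*(-4 + v) = 60 - 15*v)
B(783) + q(1265, -1335) = (60 - 15*783) + (-1583 + 5*1265 + 6*(-1335))/(-1335 + 1265) = (60 - 11745) + (-1583 + 6325 - 8010)/(-70) = -11685 - 1/70*(-3268) = -11685 + 1634/35 = -407341/35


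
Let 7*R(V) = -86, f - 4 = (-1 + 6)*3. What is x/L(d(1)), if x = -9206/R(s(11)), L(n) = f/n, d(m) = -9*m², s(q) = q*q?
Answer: -289989/817 ≈ -354.94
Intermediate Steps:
s(q) = q²
f = 19 (f = 4 + (-1 + 6)*3 = 4 + 5*3 = 4 + 15 = 19)
R(V) = -86/7 (R(V) = (⅐)*(-86) = -86/7)
L(n) = 19/n
x = 32221/43 (x = -9206/(-86/7) = -9206*(-7/86) = 32221/43 ≈ 749.33)
x/L(d(1)) = 32221/(43*((19/((-9*1²))))) = 32221/(43*((19/((-9*1))))) = 32221/(43*((19/(-9)))) = 32221/(43*((19*(-⅑)))) = 32221/(43*(-19/9)) = (32221/43)*(-9/19) = -289989/817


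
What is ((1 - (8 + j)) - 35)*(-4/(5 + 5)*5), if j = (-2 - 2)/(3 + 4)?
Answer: 580/7 ≈ 82.857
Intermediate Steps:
j = -4/7 ≈ -0.57143
((1 - (8 + j)) - 35)*(-4/(5 + 5)*5) = ((1 - (8 - 4/7)) - 35)*(-4/(5 + 5)*5) = ((1 - 1*52/7) - 35)*(-4/10*5) = ((1 - 52/7) - 35)*(-4*⅒*5) = (-45/7 - 35)*(-⅖*5) = -290/7*(-2) = 580/7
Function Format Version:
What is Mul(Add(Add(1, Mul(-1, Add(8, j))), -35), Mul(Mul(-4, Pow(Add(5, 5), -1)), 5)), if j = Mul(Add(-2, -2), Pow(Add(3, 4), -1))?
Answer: Rational(580, 7) ≈ 82.857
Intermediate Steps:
j = Rational(-4, 7) (j = Mul(-4, Pow(7, -1)) = Mul(-4, Rational(1, 7)) = Rational(-4, 7) ≈ -0.57143)
Mul(Add(Add(1, Mul(-1, Add(8, j))), -35), Mul(Mul(-4, Pow(Add(5, 5), -1)), 5)) = Mul(Add(Add(1, Mul(-1, Add(8, Rational(-4, 7)))), -35), Mul(Mul(-4, Pow(Add(5, 5), -1)), 5)) = Mul(Add(Add(1, Mul(-1, Rational(52, 7))), -35), Mul(Mul(-4, Pow(10, -1)), 5)) = Mul(Add(Add(1, Rational(-52, 7)), -35), Mul(Mul(-4, Rational(1, 10)), 5)) = Mul(Add(Rational(-45, 7), -35), Mul(Rational(-2, 5), 5)) = Mul(Rational(-290, 7), -2) = Rational(580, 7)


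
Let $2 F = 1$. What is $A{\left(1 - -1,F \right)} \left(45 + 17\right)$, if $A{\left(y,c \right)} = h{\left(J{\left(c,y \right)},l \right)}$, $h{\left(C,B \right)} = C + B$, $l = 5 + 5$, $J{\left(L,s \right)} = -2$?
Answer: $496$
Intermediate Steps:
$F = \frac{1}{2}$ ($F = \frac{1}{2} \cdot 1 = \frac{1}{2} \approx 0.5$)
$l = 10$
$h{\left(C,B \right)} = B + C$
$A{\left(y,c \right)} = 8$ ($A{\left(y,c \right)} = 10 - 2 = 8$)
$A{\left(1 - -1,F \right)} \left(45 + 17\right) = 8 \left(45 + 17\right) = 8 \cdot 62 = 496$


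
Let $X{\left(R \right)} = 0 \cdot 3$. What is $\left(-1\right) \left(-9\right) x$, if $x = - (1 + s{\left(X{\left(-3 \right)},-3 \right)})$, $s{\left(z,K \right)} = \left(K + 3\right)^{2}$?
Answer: $-9$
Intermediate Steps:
$X{\left(R \right)} = 0$
$s{\left(z,K \right)} = \left(3 + K\right)^{2}$
$x = -1$ ($x = - (1 + \left(3 - 3\right)^{2}) = - (1 + 0^{2}) = - (1 + 0) = \left(-1\right) 1 = -1$)
$\left(-1\right) \left(-9\right) x = \left(-1\right) \left(-9\right) \left(-1\right) = 9 \left(-1\right) = -9$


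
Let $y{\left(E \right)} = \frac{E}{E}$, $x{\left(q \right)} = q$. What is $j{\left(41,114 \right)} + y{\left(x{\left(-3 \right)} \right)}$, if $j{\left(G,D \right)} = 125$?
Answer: $126$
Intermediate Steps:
$y{\left(E \right)} = 1$
$j{\left(41,114 \right)} + y{\left(x{\left(-3 \right)} \right)} = 125 + 1 = 126$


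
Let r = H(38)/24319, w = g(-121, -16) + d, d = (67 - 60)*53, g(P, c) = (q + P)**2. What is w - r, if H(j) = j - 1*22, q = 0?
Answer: 365076812/24319 ≈ 15012.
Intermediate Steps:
H(j) = -22 + j (H(j) = j - 22 = -22 + j)
g(P, c) = P**2 (g(P, c) = (0 + P)**2 = P**2)
d = 371 (d = 7*53 = 371)
w = 15012 (w = (-121)**2 + 371 = 14641 + 371 = 15012)
r = 16/24319 (r = (-22 + 38)/24319 = 16*(1/24319) = 16/24319 ≈ 0.00065792)
w - r = 15012 - 1*16/24319 = 15012 - 16/24319 = 365076812/24319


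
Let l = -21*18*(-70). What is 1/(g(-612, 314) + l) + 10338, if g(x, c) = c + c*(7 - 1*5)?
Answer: 283281877/27402 ≈ 10338.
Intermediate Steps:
g(x, c) = 3*c (g(x, c) = c + c*(7 - 5) = c + c*2 = c + 2*c = 3*c)
l = 26460 (l = -378*(-70) = 26460)
1/(g(-612, 314) + l) + 10338 = 1/(3*314 + 26460) + 10338 = 1/(942 + 26460) + 10338 = 1/27402 + 10338 = 283281877/27402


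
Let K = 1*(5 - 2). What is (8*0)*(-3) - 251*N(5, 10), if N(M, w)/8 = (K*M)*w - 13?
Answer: -275096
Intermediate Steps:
K = 3 (K = 1*3 = 3)
N(M, w) = -104 + 24*M*w (N(M, w) = 8*((3*M)*w - 13) = 8*(3*M*w - 13) = 8*(-13 + 3*M*w) = -104 + 24*M*w)
(8*0)*(-3) - 251*N(5, 10) = (8*0)*(-3) - 251*(-104 + 24*5*10) = 0*(-3) - 251*(-104 + 1200) = 0 - 251*1096 = 0 - 275096 = -275096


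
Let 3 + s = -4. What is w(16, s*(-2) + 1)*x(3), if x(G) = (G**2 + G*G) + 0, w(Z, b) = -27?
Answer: -486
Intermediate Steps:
s = -7 (s = -3 - 4 = -7)
x(G) = 2*G**2 (x(G) = (G**2 + G**2) + 0 = 2*G**2 + 0 = 2*G**2)
w(16, s*(-2) + 1)*x(3) = -54*3**2 = -54*9 = -27*18 = -486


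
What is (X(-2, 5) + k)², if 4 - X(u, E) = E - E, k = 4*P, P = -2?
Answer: 16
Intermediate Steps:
k = -8 (k = 4*(-2) = -8)
X(u, E) = 4 (X(u, E) = 4 - (E - E) = 4 - 1*0 = 4 + 0 = 4)
(X(-2, 5) + k)² = (4 - 8)² = (-4)² = 16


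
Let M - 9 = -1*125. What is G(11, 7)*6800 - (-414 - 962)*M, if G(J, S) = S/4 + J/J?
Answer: -140916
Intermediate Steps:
G(J, S) = 1 + S/4 (G(J, S) = S*(1/4) + 1 = S/4 + 1 = 1 + S/4)
M = -116 (M = 9 - 1*125 = 9 - 125 = -116)
G(11, 7)*6800 - (-414 - 962)*M = (1 + (1/4)*7)*6800 - (-414 - 962)*(-116) = (1 + 7/4)*6800 - (-1376)*(-116) = (11/4)*6800 - 1*159616 = 18700 - 159616 = -140916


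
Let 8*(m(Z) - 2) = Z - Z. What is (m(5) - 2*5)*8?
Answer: -64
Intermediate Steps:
m(Z) = 2 (m(Z) = 2 + (Z - Z)/8 = 2 + (⅛)*0 = 2 + 0 = 2)
(m(5) - 2*5)*8 = (2 - 2*5)*8 = (2 - 10)*8 = -8*8 = -64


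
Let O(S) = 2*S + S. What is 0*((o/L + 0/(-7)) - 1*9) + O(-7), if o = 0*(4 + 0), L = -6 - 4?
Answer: -21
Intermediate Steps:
L = -10
O(S) = 3*S
o = 0 (o = 0*4 = 0)
0*((o/L + 0/(-7)) - 1*9) + O(-7) = 0*((0/(-10) + 0/(-7)) - 1*9) + 3*(-7) = 0*((0*(-⅒) + 0*(-⅐)) - 9) - 21 = 0*((0 + 0) - 9) - 21 = 0*(0 - 9) - 21 = 0*(-9) - 21 = 0 - 21 = -21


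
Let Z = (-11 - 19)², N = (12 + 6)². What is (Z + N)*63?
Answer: 77112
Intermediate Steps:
N = 324 (N = 18² = 324)
Z = 900 (Z = (-30)² = 900)
(Z + N)*63 = (900 + 324)*63 = 1224*63 = 77112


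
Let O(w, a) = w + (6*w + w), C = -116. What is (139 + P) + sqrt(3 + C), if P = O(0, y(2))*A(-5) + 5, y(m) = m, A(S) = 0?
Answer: 144 + I*sqrt(113) ≈ 144.0 + 10.63*I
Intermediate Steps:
O(w, a) = 8*w (O(w, a) = w + 7*w = 8*w)
P = 5 (P = (8*0)*0 + 5 = 0*0 + 5 = 0 + 5 = 5)
(139 + P) + sqrt(3 + C) = (139 + 5) + sqrt(3 - 116) = 144 + sqrt(-113) = 144 + I*sqrt(113)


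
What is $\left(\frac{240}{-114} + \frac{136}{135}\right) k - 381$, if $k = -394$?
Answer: $\frac{132239}{2565} \approx 51.555$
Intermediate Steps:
$\left(\frac{240}{-114} + \frac{136}{135}\right) k - 381 = \left(\frac{240}{-114} + \frac{136}{135}\right) \left(-394\right) - 381 = \left(240 \left(- \frac{1}{114}\right) + 136 \cdot \frac{1}{135}\right) \left(-394\right) - 381 = \left(- \frac{40}{19} + \frac{136}{135}\right) \left(-394\right) - 381 = \left(- \frac{2816}{2565}\right) \left(-394\right) - 381 = \frac{1109504}{2565} - 381 = \frac{132239}{2565}$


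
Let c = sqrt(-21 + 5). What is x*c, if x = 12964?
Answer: 51856*I ≈ 51856.0*I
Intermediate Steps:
c = 4*I (c = sqrt(-16) = 4*I ≈ 4.0*I)
x*c = 12964*(4*I) = 51856*I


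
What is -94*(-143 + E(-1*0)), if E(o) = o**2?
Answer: 13442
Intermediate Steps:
-94*(-143 + E(-1*0)) = -94*(-143 + (-1*0)**2) = -94*(-143 + 0**2) = -94*(-143 + 0) = -94*(-143) = 13442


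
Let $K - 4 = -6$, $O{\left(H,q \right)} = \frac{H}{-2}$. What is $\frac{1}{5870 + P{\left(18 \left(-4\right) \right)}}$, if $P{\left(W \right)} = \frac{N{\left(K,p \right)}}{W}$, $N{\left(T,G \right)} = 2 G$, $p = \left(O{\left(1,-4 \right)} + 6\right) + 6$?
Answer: $\frac{72}{422617} \approx 0.00017037$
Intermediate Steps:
$O{\left(H,q \right)} = - \frac{H}{2}$ ($O{\left(H,q \right)} = H \left(- \frac{1}{2}\right) = - \frac{H}{2}$)
$K = -2$ ($K = 4 - 6 = -2$)
$p = \frac{23}{2}$ ($p = \left(\left(- \frac{1}{2}\right) 1 + 6\right) + 6 = \left(- \frac{1}{2} + 6\right) + 6 = \frac{11}{2} + 6 = \frac{23}{2} \approx 11.5$)
$P{\left(W \right)} = \frac{23}{W}$ ($P{\left(W \right)} = \frac{2 \cdot \frac{23}{2}}{W} = \frac{23}{W}$)
$\frac{1}{5870 + P{\left(18 \left(-4\right) \right)}} = \frac{1}{5870 + \frac{23}{18 \left(-4\right)}} = \frac{1}{5870 + \frac{23}{-72}} = \frac{1}{5870 + 23 \left(- \frac{1}{72}\right)} = \frac{1}{5870 - \frac{23}{72}} = \frac{1}{\frac{422617}{72}} = \frac{72}{422617}$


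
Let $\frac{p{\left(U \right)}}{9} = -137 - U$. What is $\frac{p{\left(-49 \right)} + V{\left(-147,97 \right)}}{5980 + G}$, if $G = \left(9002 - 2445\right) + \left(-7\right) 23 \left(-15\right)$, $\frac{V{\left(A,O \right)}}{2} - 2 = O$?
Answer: $- \frac{99}{2492} \approx -0.039727$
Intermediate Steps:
$V{\left(A,O \right)} = 4 + 2 O$
$G = 8972$ ($G = 6557 - -2415 = 6557 + 2415 = 8972$)
$p{\left(U \right)} = -1233 - 9 U$ ($p{\left(U \right)} = 9 \left(-137 - U\right) = -1233 - 9 U$)
$\frac{p{\left(-49 \right)} + V{\left(-147,97 \right)}}{5980 + G} = \frac{\left(-1233 - -441\right) + \left(4 + 2 \cdot 97\right)}{5980 + 8972} = \frac{\left(-1233 + 441\right) + \left(4 + 194\right)}{14952} = \left(-792 + 198\right) \frac{1}{14952} = \left(-594\right) \frac{1}{14952} = - \frac{99}{2492}$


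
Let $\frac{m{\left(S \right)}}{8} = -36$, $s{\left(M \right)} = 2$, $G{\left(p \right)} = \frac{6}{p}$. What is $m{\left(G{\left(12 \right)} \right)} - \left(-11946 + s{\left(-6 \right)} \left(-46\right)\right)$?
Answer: $11750$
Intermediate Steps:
$m{\left(S \right)} = -288$ ($m{\left(S \right)} = 8 \left(-36\right) = -288$)
$m{\left(G{\left(12 \right)} \right)} - \left(-11946 + s{\left(-6 \right)} \left(-46\right)\right) = -288 + \left(11946 - 2 \left(-46\right)\right) = -288 + \left(11946 - -92\right) = -288 + \left(11946 + 92\right) = -288 + 12038 = 11750$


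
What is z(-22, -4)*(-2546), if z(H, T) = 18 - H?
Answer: -101840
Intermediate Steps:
z(-22, -4)*(-2546) = (18 - 1*(-22))*(-2546) = (18 + 22)*(-2546) = 40*(-2546) = -101840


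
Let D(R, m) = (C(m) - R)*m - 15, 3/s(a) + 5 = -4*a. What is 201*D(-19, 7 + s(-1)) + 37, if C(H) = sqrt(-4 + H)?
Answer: 12298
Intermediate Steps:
s(a) = 3/(-5 - 4*a)
D(R, m) = -15 + m*(sqrt(-4 + m) - R) (D(R, m) = (sqrt(-4 + m) - R)*m - 15 = m*(sqrt(-4 + m) - R) - 15 = -15 + m*(sqrt(-4 + m) - R))
201*D(-19, 7 + s(-1)) + 37 = 201*(-15 + (7 - 3/(5 + 4*(-1)))*sqrt(-4 + (7 - 3/(5 + 4*(-1)))) - 1*(-19)*(7 - 3/(5 + 4*(-1)))) + 37 = 201*(-15 + (7 - 3/(5 - 4))*sqrt(-4 + (7 - 3/(5 - 4))) - 1*(-19)*(7 - 3/(5 - 4))) + 37 = 201*(-15 + (7 - 3/1)*sqrt(-4 + (7 - 3/1)) - 1*(-19)*(7 - 3/1)) + 37 = 201*(-15 + (7 - 3*1)*sqrt(-4 + (7 - 3*1)) - 1*(-19)*(7 - 3*1)) + 37 = 201*(-15 + (7 - 3)*sqrt(-4 + (7 - 3)) - 1*(-19)*(7 - 3)) + 37 = 201*(-15 + 4*sqrt(-4 + 4) - 1*(-19)*4) + 37 = 201*(-15 + 4*sqrt(0) + 76) + 37 = 201*(-15 + 4*0 + 76) + 37 = 201*(-15 + 0 + 76) + 37 = 201*61 + 37 = 12261 + 37 = 12298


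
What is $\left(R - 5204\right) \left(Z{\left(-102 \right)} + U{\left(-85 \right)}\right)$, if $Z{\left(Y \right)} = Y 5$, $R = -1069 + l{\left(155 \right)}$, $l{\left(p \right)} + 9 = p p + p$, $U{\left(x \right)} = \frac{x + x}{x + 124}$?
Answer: $- \frac{119677960}{13} \approx -9.206 \cdot 10^{6}$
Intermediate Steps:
$U{\left(x \right)} = \frac{2 x}{124 + x}$
$l{\left(p \right)} = -9 + p + p^{2}$ ($l{\left(p \right)} = -9 + \left(p p + p\right) = -9 + \left(p^{2} + p\right) = -9 + \left(p + p^{2}\right) = -9 + p + p^{2}$)
$R = 23102$ ($R = -1069 + \left(-9 + 155 + 155^{2}\right) = -1069 + \left(-9 + 155 + 24025\right) = -1069 + 24171 = 23102$)
$Z{\left(Y \right)} = 5 Y$
$\left(R - 5204\right) \left(Z{\left(-102 \right)} + U{\left(-85 \right)}\right) = \left(23102 - 5204\right) \left(5 \left(-102\right) + 2 \left(-85\right) \frac{1}{124 - 85}\right) = 17898 \left(-510 + 2 \left(-85\right) \frac{1}{39}\right) = 17898 \left(-510 - \frac{170}{39}\right) = 17898 \left(- \frac{20060}{39}\right) = - \frac{119677960}{13}$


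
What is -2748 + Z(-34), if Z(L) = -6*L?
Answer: -2544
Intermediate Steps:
-2748 + Z(-34) = -2748 - 6*(-34) = -2748 + 204 = -2544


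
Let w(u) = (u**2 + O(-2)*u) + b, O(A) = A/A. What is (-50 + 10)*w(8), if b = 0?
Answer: -2880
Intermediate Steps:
O(A) = 1
w(u) = u + u**2 (w(u) = (u**2 + 1*u) + 0 = (u**2 + u) + 0 = (u + u**2) + 0 = u + u**2)
(-50 + 10)*w(8) = (-50 + 10)*(8*(1 + 8)) = -320*9 = -40*72 = -2880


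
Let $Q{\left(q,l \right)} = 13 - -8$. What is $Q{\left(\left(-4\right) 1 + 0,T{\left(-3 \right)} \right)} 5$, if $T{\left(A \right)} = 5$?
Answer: $105$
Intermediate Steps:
$Q{\left(q,l \right)} = 21$ ($Q{\left(q,l \right)} = 13 + 8 = 21$)
$Q{\left(\left(-4\right) 1 + 0,T{\left(-3 \right)} \right)} 5 = 21 \cdot 5 = 105$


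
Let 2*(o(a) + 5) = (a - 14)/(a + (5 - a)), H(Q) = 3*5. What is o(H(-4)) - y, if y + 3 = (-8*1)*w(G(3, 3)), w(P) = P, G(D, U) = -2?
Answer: -179/10 ≈ -17.900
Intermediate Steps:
H(Q) = 15
o(a) = -32/5 + a/10 (o(a) = -5 + ((a - 14)/(a + (5 - a)))/2 = -5 + ((-14 + a)/5)/2 = -5 + ((-14 + a)*(1/5))/2 = -5 + (-14/5 + a/5)/2 = -5 + (-7/5 + a/10) = -32/5 + a/10)
y = 13 (y = -3 - 8*1*(-2) = -3 - 8*(-2) = -3 + 16 = 13)
o(H(-4)) - y = (-32/5 + (1/10)*15) - 1*13 = (-32/5 + 3/2) - 13 = -49/10 - 13 = -179/10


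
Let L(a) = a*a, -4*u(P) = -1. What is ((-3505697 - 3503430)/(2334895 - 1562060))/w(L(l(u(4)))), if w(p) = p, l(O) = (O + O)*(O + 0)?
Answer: -448584128/772835 ≈ -580.44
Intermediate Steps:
u(P) = ¼ (u(P) = -¼*(-1) = ¼)
l(O) = 2*O² (l(O) = (2*O)*O = 2*O²)
L(a) = a²
((-3505697 - 3503430)/(2334895 - 1562060))/w(L(l(u(4)))) = ((-3505697 - 3503430)/(2334895 - 1562060))/((2*(¼)²)²) = (-7009127/772835)/((2*(1/16))²) = (-7009127*1/772835)/((⅛)²) = -7009127/(772835*1/64) = -7009127/772835*64 = -448584128/772835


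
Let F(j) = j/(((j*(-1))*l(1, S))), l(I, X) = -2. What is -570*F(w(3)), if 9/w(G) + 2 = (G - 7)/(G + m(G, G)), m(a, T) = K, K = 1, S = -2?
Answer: -285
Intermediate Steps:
m(a, T) = 1
w(G) = 9/(-2 + (-7 + G)/(1 + G)) (w(G) = 9/(-2 + (G - 7)/(G + 1)) = 9/(-2 + (-7 + G)/(1 + G)))
F(j) = 1/2 (F(j) = j/(((j*(-1))*(-2))) = j/((-j*(-2))) = j/((2*j)) = j*(1/(2*j)) = 1/2)
-570*F(w(3)) = -570*1/2 = -285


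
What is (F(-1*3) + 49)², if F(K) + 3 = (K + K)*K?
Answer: 4096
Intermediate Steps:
F(K) = -3 + 2*K² (F(K) = -3 + (K + K)*K = -3 + (2*K)*K = -3 + 2*K²)
(F(-1*3) + 49)² = ((-3 + 2*(-1*3)²) + 49)² = ((-3 + 2*(-3)²) + 49)² = ((-3 + 2*9) + 49)² = ((-3 + 18) + 49)² = (15 + 49)² = 64² = 4096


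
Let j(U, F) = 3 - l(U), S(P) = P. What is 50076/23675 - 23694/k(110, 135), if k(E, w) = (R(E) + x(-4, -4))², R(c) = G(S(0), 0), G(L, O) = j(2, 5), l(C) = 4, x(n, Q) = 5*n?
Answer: -179623978/3480225 ≈ -51.613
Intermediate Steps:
j(U, F) = -1 (j(U, F) = 3 - 1*4 = 3 - 4 = -1)
G(L, O) = -1
R(c) = -1
k(E, w) = 441 (k(E, w) = (-1 + 5*(-4))² = (-1 - 20)² = (-21)² = 441)
50076/23675 - 23694/k(110, 135) = 50076/23675 - 23694/441 = 50076*(1/23675) - 23694*1/441 = 50076/23675 - 7898/147 = -179623978/3480225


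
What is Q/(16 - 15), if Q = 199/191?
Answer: 199/191 ≈ 1.0419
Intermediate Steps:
Q = 199/191 (Q = 199*(1/191) = 199/191 ≈ 1.0419)
Q/(16 - 15) = 199/(191*(16 - 15)) = (199/191)/1 = (199/191)*1 = 199/191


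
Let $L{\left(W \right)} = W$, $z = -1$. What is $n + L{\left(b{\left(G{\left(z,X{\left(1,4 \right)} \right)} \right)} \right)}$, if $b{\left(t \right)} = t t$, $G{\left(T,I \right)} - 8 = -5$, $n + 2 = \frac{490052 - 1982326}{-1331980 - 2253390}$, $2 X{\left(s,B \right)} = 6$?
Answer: $\frac{13294932}{1792685} \approx 7.4162$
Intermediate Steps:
$X{\left(s,B \right)} = 3$ ($X{\left(s,B \right)} = \frac{1}{2} \cdot 6 = 3$)
$n = - \frac{2839233}{1792685}$ ($n = -2 + \frac{490052 - 1982326}{-1331980 - 2253390} = -2 - \frac{1492274}{-3585370} = -2 - - \frac{746137}{1792685} = -2 + \frac{746137}{1792685} = - \frac{2839233}{1792685} \approx -1.5838$)
$G{\left(T,I \right)} = 3$ ($G{\left(T,I \right)} = 8 - 5 = 3$)
$b{\left(t \right)} = t^{2}$
$n + L{\left(b{\left(G{\left(z,X{\left(1,4 \right)} \right)} \right)} \right)} = - \frac{2839233}{1792685} + 3^{2} = - \frac{2839233}{1792685} + 9 = \frac{13294932}{1792685}$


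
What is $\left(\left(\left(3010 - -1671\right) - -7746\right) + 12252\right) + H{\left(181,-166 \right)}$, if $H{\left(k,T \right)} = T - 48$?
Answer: $24465$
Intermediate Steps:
$H{\left(k,T \right)} = -48 + T$
$\left(\left(\left(3010 - -1671\right) - -7746\right) + 12252\right) + H{\left(181,-166 \right)} = \left(\left(\left(3010 - -1671\right) - -7746\right) + 12252\right) - 214 = \left(\left(\left(3010 + 1671\right) + 7746\right) + 12252\right) - 214 = \left(\left(4681 + 7746\right) + 12252\right) - 214 = \left(12427 + 12252\right) - 214 = 24679 - 214 = 24465$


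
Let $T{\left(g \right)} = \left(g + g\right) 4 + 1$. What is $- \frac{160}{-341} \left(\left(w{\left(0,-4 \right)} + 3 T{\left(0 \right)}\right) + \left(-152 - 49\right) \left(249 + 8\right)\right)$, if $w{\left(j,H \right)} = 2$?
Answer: $- \frac{8264320}{341} \approx -24236.0$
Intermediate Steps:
$T{\left(g \right)} = 1 + 8 g$ ($T{\left(g \right)} = 2 g 4 + 1 = 8 g + 1 = 1 + 8 g$)
$- \frac{160}{-341} \left(\left(w{\left(0,-4 \right)} + 3 T{\left(0 \right)}\right) + \left(-152 - 49\right) \left(249 + 8\right)\right) = - \frac{160}{-341} \left(\left(2 + 3 \left(1 + 8 \cdot 0\right)\right) + \left(-152 - 49\right) \left(249 + 8\right)\right) = \left(-160\right) \left(- \frac{1}{341}\right) \left(\left(2 + 3 \left(1 + 0\right)\right) - 51657\right) = \frac{160 \left(\left(2 + 3 \cdot 1\right) - 51657\right)}{341} = \frac{160 \left(\left(2 + 3\right) - 51657\right)}{341} = \frac{160 \left(5 - 51657\right)}{341} = \frac{160}{341} \left(-51652\right) = - \frac{8264320}{341}$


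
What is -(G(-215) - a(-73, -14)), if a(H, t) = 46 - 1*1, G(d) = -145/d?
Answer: 1906/43 ≈ 44.326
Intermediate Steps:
a(H, t) = 45 (a(H, t) = 46 - 1 = 45)
-(G(-215) - a(-73, -14)) = -(-145/(-215) - 1*45) = -(-145*(-1/215) - 45) = -(29/43 - 45) = -1*(-1906/43) = 1906/43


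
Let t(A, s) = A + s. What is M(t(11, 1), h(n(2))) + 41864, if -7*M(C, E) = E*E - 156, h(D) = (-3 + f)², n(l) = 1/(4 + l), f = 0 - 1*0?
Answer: 293123/7 ≈ 41875.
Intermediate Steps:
f = 0 (f = 0 + 0 = 0)
h(D) = 9 (h(D) = (-3 + 0)² = (-3)² = 9)
M(C, E) = 156/7 - E²/7 (M(C, E) = -(E*E - 156)/7 = -(E² - 156)/7 = -(-156 + E²)/7 = 156/7 - E²/7)
M(t(11, 1), h(n(2))) + 41864 = (156/7 - ⅐*9²) + 41864 = (156/7 - ⅐*81) + 41864 = (156/7 - 81/7) + 41864 = 75/7 + 41864 = 293123/7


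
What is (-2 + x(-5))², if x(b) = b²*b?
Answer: 16129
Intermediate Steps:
x(b) = b³
(-2 + x(-5))² = (-2 + (-5)³)² = (-2 - 125)² = (-127)² = 16129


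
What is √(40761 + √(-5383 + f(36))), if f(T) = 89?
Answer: √(40761 + I*√5294) ≈ 201.89 + 0.18*I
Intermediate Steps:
√(40761 + √(-5383 + f(36))) = √(40761 + √(-5383 + 89)) = √(40761 + √(-5294)) = √(40761 + I*√5294)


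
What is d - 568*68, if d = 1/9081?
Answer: -350744543/9081 ≈ -38624.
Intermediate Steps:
d = 1/9081 ≈ 0.00011012
d - 568*68 = 1/9081 - 568*68 = 1/9081 - 38624 = -350744543/9081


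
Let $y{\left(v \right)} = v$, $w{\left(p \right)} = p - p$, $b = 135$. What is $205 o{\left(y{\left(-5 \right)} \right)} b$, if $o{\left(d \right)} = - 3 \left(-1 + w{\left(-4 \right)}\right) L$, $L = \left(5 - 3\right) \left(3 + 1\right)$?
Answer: $664200$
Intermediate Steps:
$w{\left(p \right)} = 0$
$L = 8$ ($L = 2 \cdot 4 = 8$)
$o{\left(d \right)} = 24$ ($o{\left(d \right)} = - 3 \left(-1 + 0\right) 8 = \left(-3\right) \left(-1\right) 8 = 3 \cdot 8 = 24$)
$205 o{\left(y{\left(-5 \right)} \right)} b = 205 \cdot 24 \cdot 135 = 4920 \cdot 135 = 664200$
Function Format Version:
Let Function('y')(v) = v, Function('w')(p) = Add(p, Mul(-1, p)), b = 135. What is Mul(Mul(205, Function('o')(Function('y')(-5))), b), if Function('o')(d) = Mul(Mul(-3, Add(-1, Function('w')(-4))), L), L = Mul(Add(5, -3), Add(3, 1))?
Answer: 664200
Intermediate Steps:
Function('w')(p) = 0
L = 8 (L = Mul(2, 4) = 8)
Function('o')(d) = 24 (Function('o')(d) = Mul(Mul(-3, Add(-1, 0)), 8) = Mul(Mul(-3, -1), 8) = Mul(3, 8) = 24)
Mul(Mul(205, Function('o')(Function('y')(-5))), b) = Mul(Mul(205, 24), 135) = Mul(4920, 135) = 664200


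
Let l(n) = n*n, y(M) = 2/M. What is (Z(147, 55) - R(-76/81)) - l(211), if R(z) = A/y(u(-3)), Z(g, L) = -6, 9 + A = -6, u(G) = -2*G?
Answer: -44482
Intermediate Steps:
A = -15 (A = -9 - 6 = -15)
l(n) = n²
R(z) = -45 (R(z) = -15/(2/((-2*(-3)))) = -15/(2/6) = -15/(2*(⅙)) = -15/⅓ = -15*3 = -45)
(Z(147, 55) - R(-76/81)) - l(211) = (-6 - 1*(-45)) - 1*211² = (-6 + 45) - 1*44521 = 39 - 44521 = -44482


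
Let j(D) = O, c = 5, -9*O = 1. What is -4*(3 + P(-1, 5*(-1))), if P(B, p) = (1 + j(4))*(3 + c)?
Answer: -364/9 ≈ -40.444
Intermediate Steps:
O = -1/9 (O = -1/9*1 = -1/9 ≈ -0.11111)
j(D) = -1/9
P(B, p) = 64/9 (P(B, p) = (1 - 1/9)*(3 + 5) = (8/9)*8 = 64/9)
-4*(3 + P(-1, 5*(-1))) = -4*(3 + 64/9) = -4*91/9 = -364/9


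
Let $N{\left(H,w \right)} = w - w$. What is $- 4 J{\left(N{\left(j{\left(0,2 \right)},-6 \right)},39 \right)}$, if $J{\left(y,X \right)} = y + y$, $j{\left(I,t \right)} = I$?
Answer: $0$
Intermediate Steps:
$N{\left(H,w \right)} = 0$
$J{\left(y,X \right)} = 2 y$
$- 4 J{\left(N{\left(j{\left(0,2 \right)},-6 \right)},39 \right)} = - 4 \cdot 2 \cdot 0 = \left(-4\right) 0 = 0$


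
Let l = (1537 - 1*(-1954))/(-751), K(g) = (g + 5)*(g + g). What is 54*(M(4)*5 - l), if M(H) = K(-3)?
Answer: -2244726/751 ≈ -2989.0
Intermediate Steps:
K(g) = 2*g*(5 + g) (K(g) = (5 + g)*(2*g) = 2*g*(5 + g))
l = -3491/751 (l = (1537 + 1954)*(-1/751) = 3491*(-1/751) = -3491/751 ≈ -4.6485)
M(H) = -12 (M(H) = 2*(-3)*(5 - 3) = 2*(-3)*2 = -12)
54*(M(4)*5 - l) = 54*(-12*5 - 1*(-3491/751)) = 54*(-60 + 3491/751) = 54*(-41569/751) = -2244726/751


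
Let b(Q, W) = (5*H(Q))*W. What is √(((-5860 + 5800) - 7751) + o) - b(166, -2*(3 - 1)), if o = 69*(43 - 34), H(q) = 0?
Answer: I*√7190 ≈ 84.794*I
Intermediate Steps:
b(Q, W) = 0 (b(Q, W) = (5*0)*W = 0*W = 0)
o = 621 (o = 69*9 = 621)
√(((-5860 + 5800) - 7751) + o) - b(166, -2*(3 - 1)) = √(((-5860 + 5800) - 7751) + 621) - 1*0 = √((-60 - 7751) + 621) + 0 = √(-7811 + 621) + 0 = √(-7190) + 0 = I*√7190 + 0 = I*√7190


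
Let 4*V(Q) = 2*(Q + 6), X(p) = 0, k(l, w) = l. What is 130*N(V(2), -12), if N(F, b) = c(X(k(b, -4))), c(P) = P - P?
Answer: 0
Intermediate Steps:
c(P) = 0
V(Q) = 3 + Q/2 (V(Q) = (2*(Q + 6))/4 = (2*(6 + Q))/4 = (12 + 2*Q)/4 = 3 + Q/2)
N(F, b) = 0
130*N(V(2), -12) = 130*0 = 0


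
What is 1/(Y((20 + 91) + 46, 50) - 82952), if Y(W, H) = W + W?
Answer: -1/82638 ≈ -1.2101e-5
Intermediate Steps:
Y(W, H) = 2*W
1/(Y((20 + 91) + 46, 50) - 82952) = 1/(2*((20 + 91) + 46) - 82952) = 1/(2*(111 + 46) - 82952) = 1/(2*157 - 82952) = 1/(314 - 82952) = 1/(-82638) = -1/82638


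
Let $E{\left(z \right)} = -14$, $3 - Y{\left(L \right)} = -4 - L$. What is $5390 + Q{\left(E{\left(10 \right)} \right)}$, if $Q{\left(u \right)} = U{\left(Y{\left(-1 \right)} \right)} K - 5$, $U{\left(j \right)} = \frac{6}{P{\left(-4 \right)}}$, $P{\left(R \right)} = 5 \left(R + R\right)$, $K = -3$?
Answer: $\frac{107709}{20} \approx 5385.5$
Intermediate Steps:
$Y{\left(L \right)} = 7 + L$ ($Y{\left(L \right)} = 3 - \left(-4 - L\right) = 3 + \left(4 + L\right) = 7 + L$)
$P{\left(R \right)} = 10 R$ ($P{\left(R \right)} = 5 \cdot 2 R = 10 R$)
$U{\left(j \right)} = - \frac{3}{20}$ ($U{\left(j \right)} = \frac{6}{10 \left(-4\right)} = \frac{6}{-40} = 6 \left(- \frac{1}{40}\right) = - \frac{3}{20}$)
$Q{\left(u \right)} = - \frac{91}{20}$ ($Q{\left(u \right)} = \left(- \frac{3}{20}\right) \left(-3\right) - 5 = \frac{9}{20} - 5 = - \frac{91}{20}$)
$5390 + Q{\left(E{\left(10 \right)} \right)} = 5390 - \frac{91}{20} = \frac{107709}{20}$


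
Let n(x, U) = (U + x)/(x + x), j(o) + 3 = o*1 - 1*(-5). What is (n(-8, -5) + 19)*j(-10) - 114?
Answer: -545/2 ≈ -272.50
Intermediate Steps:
j(o) = 2 + o (j(o) = -3 + (o*1 - 1*(-5)) = -3 + (o + 5) = -3 + (5 + o) = 2 + o)
n(x, U) = (U + x)/(2*x) (n(x, U) = (U + x)/((2*x)) = (U + x)*(1/(2*x)) = (U + x)/(2*x))
(n(-8, -5) + 19)*j(-10) - 114 = ((½)*(-5 - 8)/(-8) + 19)*(2 - 10) - 114 = ((½)*(-⅛)*(-13) + 19)*(-8) - 114 = (13/16 + 19)*(-8) - 114 = (317/16)*(-8) - 114 = -317/2 - 114 = -545/2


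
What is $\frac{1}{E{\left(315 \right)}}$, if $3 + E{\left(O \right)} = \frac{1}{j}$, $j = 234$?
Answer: $- \frac{234}{701} \approx -0.33381$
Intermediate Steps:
$E{\left(O \right)} = - \frac{701}{234}$ ($E{\left(O \right)} = -3 + \frac{1}{234} = - \frac{701}{234}$)
$\frac{1}{E{\left(315 \right)}} = \frac{1}{- \frac{701}{234}} = - \frac{234}{701}$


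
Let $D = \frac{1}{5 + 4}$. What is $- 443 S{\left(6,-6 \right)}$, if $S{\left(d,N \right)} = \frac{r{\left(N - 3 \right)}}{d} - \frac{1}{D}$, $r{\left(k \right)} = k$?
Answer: $\frac{9303}{2} \approx 4651.5$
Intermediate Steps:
$D = \frac{1}{9} \approx 0.11111$
$S{\left(d,N \right)} = -9 + \frac{-3 + N}{d}$ ($S{\left(d,N \right)} = \frac{N - 3}{d} - \frac{1}{\frac{1}{9}} = \frac{-3 + N}{d} - 9 = -9 + \frac{-3 + N}{d}$)
$- 443 S{\left(6,-6 \right)} = - 443 \frac{-3 - 6 - 54}{6} = - 443 \cdot \frac{1}{6} \left(-63\right) = \left(-443\right) \left(- \frac{21}{2}\right) = \frac{9303}{2}$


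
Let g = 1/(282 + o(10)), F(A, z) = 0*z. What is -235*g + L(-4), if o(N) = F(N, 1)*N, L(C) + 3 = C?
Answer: -47/6 ≈ -7.8333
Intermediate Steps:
L(C) = -3 + C
F(A, z) = 0
o(N) = 0 (o(N) = 0*N = 0)
g = 1/282 (g = 1/(282 + 0) = 1/282 ≈ 0.0035461)
-235*g + L(-4) = -235*1/282 + (-3 - 4) = -5/6 - 7 = -47/6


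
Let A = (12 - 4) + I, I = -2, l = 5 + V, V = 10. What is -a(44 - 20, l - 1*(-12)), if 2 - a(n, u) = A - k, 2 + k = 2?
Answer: 4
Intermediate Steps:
l = 15 (l = 5 + 10 = 15)
k = 0 (k = -2 + 2 = 0)
A = 6 (A = (12 - 4) - 2 = 8 - 2 = 6)
a(n, u) = -4 (a(n, u) = 2 - (6 - 1*0) = 2 - (6 + 0) = 2 - 1*6 = 2 - 6 = -4)
-a(44 - 20, l - 1*(-12)) = -1*(-4) = 4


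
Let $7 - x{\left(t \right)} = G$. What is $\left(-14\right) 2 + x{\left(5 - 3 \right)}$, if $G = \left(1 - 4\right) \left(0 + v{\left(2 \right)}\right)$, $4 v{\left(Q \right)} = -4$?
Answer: $-24$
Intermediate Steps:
$v{\left(Q \right)} = -1$ ($v{\left(Q \right)} = \frac{1}{4} \left(-4\right) = -1$)
$G = 3$ ($G = \left(1 - 4\right) \left(0 - 1\right) = \left(-3\right) \left(-1\right) = 3$)
$x{\left(t \right)} = 4$ ($x{\left(t \right)} = 7 - 3 = 4$)
$\left(-14\right) 2 + x{\left(5 - 3 \right)} = \left(-14\right) 2 + 4 = -28 + 4 = -24$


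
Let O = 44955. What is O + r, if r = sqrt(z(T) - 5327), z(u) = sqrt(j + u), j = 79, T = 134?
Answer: 44955 + sqrt(-5327 + sqrt(213)) ≈ 44955.0 + 72.886*I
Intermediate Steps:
z(u) = sqrt(79 + u)
r = sqrt(-5327 + sqrt(213)) (r = sqrt(sqrt(79 + 134) - 5327) = sqrt(sqrt(213) - 5327) = sqrt(-5327 + sqrt(213)) ≈ 72.886*I)
O + r = 44955 + sqrt(-5327 + sqrt(213))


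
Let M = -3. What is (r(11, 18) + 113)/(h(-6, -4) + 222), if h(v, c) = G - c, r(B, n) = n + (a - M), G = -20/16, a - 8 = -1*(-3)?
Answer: 20/31 ≈ 0.64516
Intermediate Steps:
a = 11 (a = 8 - 1*(-3) = 8 + 3 = 11)
G = -5/4 (G = -20*1/16 = -5/4 ≈ -1.2500)
r(B, n) = 14 + n (r(B, n) = n + (11 - 1*(-3)) = n + (11 + 3) = n + 14 = 14 + n)
h(v, c) = -5/4 - c
(r(11, 18) + 113)/(h(-6, -4) + 222) = ((14 + 18) + 113)/((-5/4 - 1*(-4)) + 222) = (32 + 113)/((-5/4 + 4) + 222) = 145/(11/4 + 222) = 145/(899/4) = 145*(4/899) = 20/31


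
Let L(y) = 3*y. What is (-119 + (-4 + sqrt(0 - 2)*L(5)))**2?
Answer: 14679 - 3690*I*sqrt(2) ≈ 14679.0 - 5218.4*I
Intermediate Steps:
(-119 + (-4 + sqrt(0 - 2)*L(5)))**2 = (-119 + (-4 + sqrt(0 - 2)*(3*5)))**2 = (-119 + (-4 + sqrt(-2)*15))**2 = (-119 + (-4 + (I*sqrt(2))*15))**2 = (-119 + (-4 + 15*I*sqrt(2)))**2 = (-123 + 15*I*sqrt(2))**2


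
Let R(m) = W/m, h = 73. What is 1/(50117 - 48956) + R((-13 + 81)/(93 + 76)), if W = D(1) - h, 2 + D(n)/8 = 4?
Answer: -11183845/78948 ≈ -141.66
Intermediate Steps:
D(n) = 16 (D(n) = -16 + 8*4 = -16 + 32 = 16)
W = -57 (W = 16 - 1*73 = 16 - 73 = -57)
R(m) = -57/m
1/(50117 - 48956) + R((-13 + 81)/(93 + 76)) = 1/(50117 - 48956) - 57*(93 + 76)/(-13 + 81) = 1/1161 - 57/(68/169) = 1/1161 - 57/(68*(1/169)) = 1/1161 - 57/68/169 = 1/1161 - 57*169/68 = 1/1161 - 9633/68 = -11183845/78948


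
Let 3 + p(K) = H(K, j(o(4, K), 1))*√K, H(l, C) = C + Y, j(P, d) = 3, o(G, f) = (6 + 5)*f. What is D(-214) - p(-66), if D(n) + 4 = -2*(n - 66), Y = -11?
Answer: 559 + 8*I*√66 ≈ 559.0 + 64.992*I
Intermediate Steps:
o(G, f) = 11*f
H(l, C) = -11 + C (H(l, C) = C - 11 = -11 + C)
p(K) = -3 - 8*√K (p(K) = -3 + (-11 + 3)*√K = -3 - 8*√K)
D(n) = 128 - 2*n (D(n) = -4 - 2*(n - 66) = -4 - 2*(-66 + n) = -4 + (132 - 2*n) = 128 - 2*n)
D(-214) - p(-66) = (128 - 2*(-214)) - (-3 - 8*I*√66) = (128 + 428) - (-3 - 8*I*√66) = 556 - (-3 - 8*I*√66) = 556 + (3 + 8*I*√66) = 559 + 8*I*√66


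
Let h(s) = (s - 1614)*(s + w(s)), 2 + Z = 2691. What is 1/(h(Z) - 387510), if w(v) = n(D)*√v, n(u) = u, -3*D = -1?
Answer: 4505697/11277881535880 - 129*√2689/2255576307176 ≈ 3.9655e-7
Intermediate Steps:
D = ⅓ (D = -⅓*(-1) = ⅓ ≈ 0.33333)
Z = 2689 (Z = -2 + 2691 = 2689)
w(v) = √v/3
h(s) = (-1614 + s)*(s + √s/3) (h(s) = (s - 1614)*(s + √s/3) = (-1614 + s)*(s + √s/3))
1/(h(Z) - 387510) = 1/((2689² - 1614*2689 - 538*√2689 + 2689^(3/2)/3) - 387510) = 1/((7230721 - 4340046 - 538*√2689 + (2689*√2689)/3) - 387510) = 1/((7230721 - 4340046 - 538*√2689 + 2689*√2689/3) - 387510) = 1/((2890675 + 1075*√2689/3) - 387510) = 1/(2503165 + 1075*√2689/3)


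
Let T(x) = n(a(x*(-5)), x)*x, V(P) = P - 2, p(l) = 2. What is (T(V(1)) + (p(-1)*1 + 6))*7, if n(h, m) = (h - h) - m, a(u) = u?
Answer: 49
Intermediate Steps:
V(P) = -2 + P
n(h, m) = -m (n(h, m) = 0 - m = -m)
T(x) = -x² (T(x) = (-x)*x = -x²)
(T(V(1)) + (p(-1)*1 + 6))*7 = (-(-2 + 1)² + (2*1 + 6))*7 = (-1*(-1)² + (2 + 6))*7 = (-1*1 + 8)*7 = (-1 + 8)*7 = 7*7 = 49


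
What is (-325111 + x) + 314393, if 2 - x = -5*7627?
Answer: 27419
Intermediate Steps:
x = 38137 (x = 2 - (-5)*7627 = 2 - 1*(-38135) = 2 + 38135 = 38137)
(-325111 + x) + 314393 = (-325111 + 38137) + 314393 = -286974 + 314393 = 27419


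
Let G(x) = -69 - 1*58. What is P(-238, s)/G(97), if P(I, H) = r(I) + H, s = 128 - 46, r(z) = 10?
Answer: -92/127 ≈ -0.72441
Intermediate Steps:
G(x) = -127 (G(x) = -69 - 58 = -127)
s = 82
P(I, H) = 10 + H
P(-238, s)/G(97) = (10 + 82)/(-127) = 92*(-1/127) = -92/127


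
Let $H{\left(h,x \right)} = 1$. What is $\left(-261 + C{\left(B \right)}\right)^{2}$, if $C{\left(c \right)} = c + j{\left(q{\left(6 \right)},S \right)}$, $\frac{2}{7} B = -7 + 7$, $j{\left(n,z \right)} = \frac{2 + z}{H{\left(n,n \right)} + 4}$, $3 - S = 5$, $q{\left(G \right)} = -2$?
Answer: $68121$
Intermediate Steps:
$S = -2$ ($S = 3 - 5 = -2$)
$j{\left(n,z \right)} = \frac{2}{5} + \frac{z}{5}$ ($j{\left(n,z \right)} = \frac{2 + z}{1 + 4} = \frac{2 + z}{5} = \left(2 + z\right) \frac{1}{5} = \frac{2}{5} + \frac{z}{5}$)
$B = 0$ ($B = \frac{7 \left(-7 + 7\right)}{2} = \frac{7}{2} \cdot 0 = 0$)
$C{\left(c \right)} = c$ ($C{\left(c \right)} = c + \left(\frac{2}{5} + \frac{1}{5} \left(-2\right)\right) = c + \left(\frac{2}{5} - \frac{2}{5}\right) = c + 0 = c$)
$\left(-261 + C{\left(B \right)}\right)^{2} = \left(-261 + 0\right)^{2} = \left(-261\right)^{2} = 68121$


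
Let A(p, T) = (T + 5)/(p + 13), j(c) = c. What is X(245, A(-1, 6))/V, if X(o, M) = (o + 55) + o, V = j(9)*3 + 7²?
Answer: 545/76 ≈ 7.1711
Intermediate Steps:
A(p, T) = (5 + T)/(13 + p)
V = 76 (V = 9*3 + 7² = 27 + 49 = 76)
X(o, M) = 55 + 2*o (X(o, M) = (55 + o) + o = 55 + 2*o)
X(245, A(-1, 6))/V = (55 + 2*245)/76 = (55 + 490)*(1/76) = 545*(1/76) = 545/76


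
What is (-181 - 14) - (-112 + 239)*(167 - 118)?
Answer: -6418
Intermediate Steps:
(-181 - 14) - (-112 + 239)*(167 - 118) = -195 - 127*49 = -195 - 1*6223 = -195 - 6223 = -6418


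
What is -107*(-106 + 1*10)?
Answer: 10272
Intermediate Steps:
-107*(-106 + 1*10) = -107*(-106 + 10) = -107*(-96) = 10272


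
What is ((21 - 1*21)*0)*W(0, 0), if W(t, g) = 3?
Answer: 0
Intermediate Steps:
((21 - 1*21)*0)*W(0, 0) = ((21 - 1*21)*0)*3 = ((21 - 21)*0)*3 = (0*0)*3 = 0*3 = 0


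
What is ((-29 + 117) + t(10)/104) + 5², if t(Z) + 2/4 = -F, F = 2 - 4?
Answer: 23507/208 ≈ 113.01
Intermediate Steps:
F = -2
t(Z) = 3/2 (t(Z) = -½ - 1*(-2) = -½ + 2 = 3/2)
((-29 + 117) + t(10)/104) + 5² = ((-29 + 117) + (3/2)/104) + 5² = (88 + (3/2)*(1/104)) + 25 = (88 + 3/208) + 25 = 18307/208 + 25 = 23507/208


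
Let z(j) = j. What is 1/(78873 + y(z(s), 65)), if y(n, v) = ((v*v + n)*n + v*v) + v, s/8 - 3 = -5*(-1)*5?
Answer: 1/1079739 ≈ 9.2615e-7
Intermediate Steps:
s = 224 (s = 24 + 8*(-5*(-1)*5) = 24 + 8*(5*5) = 24 + 8*25 = 24 + 200 = 224)
y(n, v) = v + v² + n*(n + v²) (y(n, v) = ((v² + n)*n + v²) + v = ((n + v²)*n + v²) + v = (n*(n + v²) + v²) + v = (v² + n*(n + v²)) + v = v + v² + n*(n + v²))
1/(78873 + y(z(s), 65)) = 1/(78873 + (65 + 224² + 65² + 224*65²)) = 1/(78873 + (65 + 50176 + 4225 + 224*4225)) = 1/(78873 + (65 + 50176 + 4225 + 946400)) = 1/(78873 + 1000866) = 1/1079739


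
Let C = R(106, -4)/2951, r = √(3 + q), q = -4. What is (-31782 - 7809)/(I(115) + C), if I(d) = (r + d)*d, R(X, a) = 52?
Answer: -26980155299403/9013159793266 + 234609733485*I/9013159793266 ≈ -2.9934 + 0.02603*I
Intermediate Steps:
r = I (r = √(3 - 4) = √(-1) = I ≈ 1.0*I)
C = 4/227 (C = 52/2951 = 52*(1/2951) = 4/227 ≈ 0.017621)
I(d) = d*(I + d) (I(d) = (I + d)*d = d*(I + d))
(-31782 - 7809)/(I(115) + C) = (-31782 - 7809)/(115*(I + 115) + 4/227) = -39591/(115*(115 + I) + 4/227) = -39591/((13225 + 115*I) + 4/227) = -39591*51529*(3002079/227 - 115*I)/9013159793266 = -2040084639*(3002079/227 - 115*I)/9013159793266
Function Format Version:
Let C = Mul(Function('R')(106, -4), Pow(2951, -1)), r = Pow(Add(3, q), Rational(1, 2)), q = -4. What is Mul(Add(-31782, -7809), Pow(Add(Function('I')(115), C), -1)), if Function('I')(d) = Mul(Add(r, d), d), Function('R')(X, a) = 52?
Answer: Add(Rational(-26980155299403, 9013159793266), Mul(Rational(234609733485, 9013159793266), I)) ≈ Add(-2.9934, Mul(0.026030, I))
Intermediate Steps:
r = I (r = Pow(Add(3, -4), Rational(1, 2)) = Pow(-1, Rational(1, 2)) = I ≈ Mul(1.0000, I))
C = Rational(4, 227) (C = Mul(52, Pow(2951, -1)) = Mul(52, Rational(1, 2951)) = Rational(4, 227) ≈ 0.017621)
Function('I')(d) = Mul(d, Add(I, d)) (Function('I')(d) = Mul(Add(I, d), d) = Mul(d, Add(I, d)))
Mul(Add(-31782, -7809), Pow(Add(Function('I')(115), C), -1)) = Mul(Add(-31782, -7809), Pow(Add(Mul(115, Add(I, 115)), Rational(4, 227)), -1)) = Mul(-39591, Pow(Add(Mul(115, Add(115, I)), Rational(4, 227)), -1)) = Mul(-39591, Pow(Add(Add(13225, Mul(115, I)), Rational(4, 227)), -1)) = Mul(-39591, Pow(Add(Rational(3002079, 227), Mul(115, I)), -1)) = Mul(-39591, Mul(Rational(51529, 9013159793266), Add(Rational(3002079, 227), Mul(-115, I)))) = Mul(Rational(-2040084639, 9013159793266), Add(Rational(3002079, 227), Mul(-115, I)))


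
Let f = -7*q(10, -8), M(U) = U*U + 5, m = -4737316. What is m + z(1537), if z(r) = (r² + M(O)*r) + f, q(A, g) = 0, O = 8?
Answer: -2268894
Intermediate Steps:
M(U) = 5 + U² (M(U) = U² + 5 = 5 + U²)
f = 0 (f = -7*0 = 0)
z(r) = r² + 69*r (z(r) = (r² + (5 + 8²)*r) + 0 = (r² + (5 + 64)*r) + 0 = (r² + 69*r) + 0 = r² + 69*r)
m + z(1537) = -4737316 + 1537*(69 + 1537) = -4737316 + 1537*1606 = -4737316 + 2468422 = -2268894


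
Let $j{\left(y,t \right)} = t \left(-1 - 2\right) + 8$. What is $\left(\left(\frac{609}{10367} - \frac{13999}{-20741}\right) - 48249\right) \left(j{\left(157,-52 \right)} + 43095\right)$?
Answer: $- \frac{64112533418239337}{30717421} \approx -2.0872 \cdot 10^{9}$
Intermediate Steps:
$j{\left(y,t \right)} = 8 - 3 t$ ($j{\left(y,t \right)} = t \left(-3\right) + 8 = - 3 t + 8 = 8 - 3 t$)
$\left(\left(\frac{609}{10367} - \frac{13999}{-20741}\right) - 48249\right) \left(j{\left(157,-52 \right)} + 43095\right) = \left(\left(\frac{609}{10367} - \frac{13999}{-20741}\right) - 48249\right) \left(\left(8 - -156\right) + 43095\right) = \left(\left(609 \cdot \frac{1}{10367} - - \frac{13999}{20741}\right) - 48249\right) \left(\left(8 + 156\right) + 43095\right) = \left(\left(\frac{87}{1481} + \frac{13999}{20741}\right) - 48249\right) \left(164 + 43095\right) = \left(\frac{22536986}{30717421} - 48249\right) 43259 = \left(- \frac{1482062308843}{30717421}\right) 43259 = - \frac{64112533418239337}{30717421}$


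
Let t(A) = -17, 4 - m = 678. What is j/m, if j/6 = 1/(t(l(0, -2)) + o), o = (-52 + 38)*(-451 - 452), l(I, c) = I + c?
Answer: -3/4254625 ≈ -7.0511e-7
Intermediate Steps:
m = -674 (m = 4 - 1*678 = 4 - 678 = -674)
o = 12642 (o = -14*(-903) = 12642)
j = 6/12625 (j = 6/(-17 + 12642) = 6/12625 ≈ 0.00047525)
j/m = (6/12625)/(-674) = (6/12625)*(-1/674) = -3/4254625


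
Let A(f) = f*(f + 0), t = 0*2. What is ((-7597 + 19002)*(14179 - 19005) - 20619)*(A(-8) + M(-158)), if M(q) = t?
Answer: -3523913536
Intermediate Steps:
t = 0
M(q) = 0
A(f) = f² (A(f) = f*f = f²)
((-7597 + 19002)*(14179 - 19005) - 20619)*(A(-8) + M(-158)) = ((-7597 + 19002)*(14179 - 19005) - 20619)*((-8)² + 0) = (11405*(-4826) - 20619)*(64 + 0) = (-55040530 - 20619)*64 = -55061149*64 = -3523913536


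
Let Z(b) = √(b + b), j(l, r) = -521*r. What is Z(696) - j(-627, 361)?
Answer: 188081 + 4*√87 ≈ 1.8812e+5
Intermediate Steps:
Z(b) = √2*√b (Z(b) = √(2*b) = √2*√b)
Z(696) - j(-627, 361) = √2*√696 - (-521)*361 = √2*(2*√174) - 1*(-188081) = 4*√87 + 188081 = 188081 + 4*√87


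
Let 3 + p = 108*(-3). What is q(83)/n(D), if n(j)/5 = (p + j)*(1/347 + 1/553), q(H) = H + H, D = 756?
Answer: 15926953/965250 ≈ 16.500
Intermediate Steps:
p = -327 (p = -3 + 108*(-3) = -3 - 324 = -327)
q(H) = 2*H
n(j) = -1471500/191891 + 4500*j/191891 (n(j) = 5*((-327 + j)*(1/347 + 1/553)) = 5*((-327 + j)*(900/191891)) = 5*(-294300/191891 + 900*j/191891) = -1471500/191891 + 4500*j/191891)
q(83)/n(D) = (2*83)/(-1471500/191891 + (4500/191891)*756) = 166/(-1471500/191891 + 486000/27413) = 166/(1930500/191891) = 166*(191891/1930500) = 15926953/965250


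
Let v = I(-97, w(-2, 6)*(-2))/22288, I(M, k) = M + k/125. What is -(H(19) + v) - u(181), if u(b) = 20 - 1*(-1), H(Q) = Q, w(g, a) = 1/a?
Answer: -41785453/1044750 ≈ -39.996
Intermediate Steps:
u(b) = 21 (u(b) = 20 + 1 = 21)
I(M, k) = M + k/125 (I(M, k) = M + k*(1/125) = M + k/125)
v = -4547/1044750 (v = (-97 + (-2/6)/125)/22288 = (-97 + ((⅙)*(-2))/125)*(1/22288) = (-97 + (1/125)*(-⅓))*(1/22288) = (-97 - 1/375)*(1/22288) = -36376/375*1/22288 = -4547/1044750 ≈ -0.0043522)
-(H(19) + v) - u(181) = -(19 - 4547/1044750) - 1*21 = -1*19845703/1044750 - 21 = -19845703/1044750 - 21 = -41785453/1044750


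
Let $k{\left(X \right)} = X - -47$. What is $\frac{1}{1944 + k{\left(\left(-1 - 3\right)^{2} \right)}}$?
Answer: $\frac{1}{2007} \approx 0.00049826$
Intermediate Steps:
$k{\left(X \right)} = 47 + X$ ($k{\left(X \right)} = X + 47 = 47 + X$)
$\frac{1}{1944 + k{\left(\left(-1 - 3\right)^{2} \right)}} = \frac{1}{1944 + \left(47 + \left(-1 - 3\right)^{2}\right)} = \frac{1}{1944 + \left(47 + \left(-4\right)^{2}\right)} = \frac{1}{1944 + \left(47 + 16\right)} = \frac{1}{1944 + 63} = \frac{1}{2007}$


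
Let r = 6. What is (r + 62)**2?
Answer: 4624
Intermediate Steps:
(r + 62)**2 = (6 + 62)**2 = 68**2 = 4624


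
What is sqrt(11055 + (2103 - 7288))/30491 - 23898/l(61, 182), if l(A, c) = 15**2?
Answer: -7966/75 + sqrt(5870)/30491 ≈ -106.21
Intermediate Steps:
l(A, c) = 225
sqrt(11055 + (2103 - 7288))/30491 - 23898/l(61, 182) = sqrt(11055 + (2103 - 7288))/30491 - 23898/225 = sqrt(11055 - 5185)*(1/30491) - 23898*1/225 = sqrt(5870)*(1/30491) - 7966/75 = sqrt(5870)/30491 - 7966/75 = -7966/75 + sqrt(5870)/30491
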